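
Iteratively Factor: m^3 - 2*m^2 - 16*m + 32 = (m + 4)*(m^2 - 6*m + 8) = (m - 2)*(m + 4)*(m - 4)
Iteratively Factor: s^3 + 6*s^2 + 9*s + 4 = (s + 1)*(s^2 + 5*s + 4) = (s + 1)*(s + 4)*(s + 1)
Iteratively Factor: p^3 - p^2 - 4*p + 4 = (p - 2)*(p^2 + p - 2) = (p - 2)*(p + 2)*(p - 1)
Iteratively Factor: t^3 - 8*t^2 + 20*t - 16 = (t - 2)*(t^2 - 6*t + 8) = (t - 4)*(t - 2)*(t - 2)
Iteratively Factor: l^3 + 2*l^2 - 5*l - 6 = (l + 1)*(l^2 + l - 6) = (l - 2)*(l + 1)*(l + 3)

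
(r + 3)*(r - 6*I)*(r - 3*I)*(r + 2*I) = r^4 + 3*r^3 - 7*I*r^3 - 21*I*r^2 - 36*I*r - 108*I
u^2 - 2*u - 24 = (u - 6)*(u + 4)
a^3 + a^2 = a^2*(a + 1)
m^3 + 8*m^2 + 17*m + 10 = (m + 1)*(m + 2)*(m + 5)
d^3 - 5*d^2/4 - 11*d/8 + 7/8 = (d - 7/4)*(d - 1/2)*(d + 1)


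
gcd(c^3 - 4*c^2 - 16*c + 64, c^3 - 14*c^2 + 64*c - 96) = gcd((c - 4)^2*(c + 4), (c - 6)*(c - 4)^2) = c^2 - 8*c + 16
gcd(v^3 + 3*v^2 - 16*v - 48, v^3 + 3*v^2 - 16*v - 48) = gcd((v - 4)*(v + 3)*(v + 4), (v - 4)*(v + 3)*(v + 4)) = v^3 + 3*v^2 - 16*v - 48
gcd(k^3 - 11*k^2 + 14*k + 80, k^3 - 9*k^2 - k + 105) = k - 5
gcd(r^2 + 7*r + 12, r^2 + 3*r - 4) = r + 4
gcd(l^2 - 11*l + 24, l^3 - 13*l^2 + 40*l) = l - 8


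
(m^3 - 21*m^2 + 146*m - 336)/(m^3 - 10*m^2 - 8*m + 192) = (m - 7)/(m + 4)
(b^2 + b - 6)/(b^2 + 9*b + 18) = (b - 2)/(b + 6)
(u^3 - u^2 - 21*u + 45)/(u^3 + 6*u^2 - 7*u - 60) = (u - 3)/(u + 4)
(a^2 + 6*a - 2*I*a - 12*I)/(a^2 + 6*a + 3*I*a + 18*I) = (a - 2*I)/(a + 3*I)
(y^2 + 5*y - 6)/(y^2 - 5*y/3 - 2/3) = 3*(-y^2 - 5*y + 6)/(-3*y^2 + 5*y + 2)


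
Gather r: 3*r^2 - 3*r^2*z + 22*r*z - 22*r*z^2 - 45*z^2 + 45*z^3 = r^2*(3 - 3*z) + r*(-22*z^2 + 22*z) + 45*z^3 - 45*z^2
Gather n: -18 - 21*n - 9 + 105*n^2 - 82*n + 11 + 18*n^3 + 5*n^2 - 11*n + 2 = 18*n^3 + 110*n^2 - 114*n - 14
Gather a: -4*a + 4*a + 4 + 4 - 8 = 0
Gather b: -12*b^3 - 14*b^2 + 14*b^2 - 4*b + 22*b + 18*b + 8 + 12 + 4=-12*b^3 + 36*b + 24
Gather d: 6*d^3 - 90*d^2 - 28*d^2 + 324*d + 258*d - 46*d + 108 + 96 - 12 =6*d^3 - 118*d^2 + 536*d + 192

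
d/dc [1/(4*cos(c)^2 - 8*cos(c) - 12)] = (cos(c) - 1)*sin(c)/(2*(sin(c)^2 + 2*cos(c) + 2)^2)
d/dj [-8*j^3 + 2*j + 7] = 2 - 24*j^2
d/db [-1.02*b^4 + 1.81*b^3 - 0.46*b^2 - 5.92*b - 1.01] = -4.08*b^3 + 5.43*b^2 - 0.92*b - 5.92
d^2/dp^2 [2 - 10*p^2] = -20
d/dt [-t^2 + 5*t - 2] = 5 - 2*t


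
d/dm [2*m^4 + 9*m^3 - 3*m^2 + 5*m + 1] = 8*m^3 + 27*m^2 - 6*m + 5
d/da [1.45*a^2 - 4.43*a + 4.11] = 2.9*a - 4.43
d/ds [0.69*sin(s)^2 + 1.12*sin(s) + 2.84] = (1.38*sin(s) + 1.12)*cos(s)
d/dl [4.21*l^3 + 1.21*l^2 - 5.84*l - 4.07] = 12.63*l^2 + 2.42*l - 5.84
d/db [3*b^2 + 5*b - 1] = 6*b + 5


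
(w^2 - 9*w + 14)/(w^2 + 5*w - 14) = (w - 7)/(w + 7)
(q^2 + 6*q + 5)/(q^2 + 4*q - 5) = (q + 1)/(q - 1)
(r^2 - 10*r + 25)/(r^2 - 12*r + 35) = (r - 5)/(r - 7)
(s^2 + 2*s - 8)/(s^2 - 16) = (s - 2)/(s - 4)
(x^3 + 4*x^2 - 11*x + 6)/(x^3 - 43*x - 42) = (x^2 - 2*x + 1)/(x^2 - 6*x - 7)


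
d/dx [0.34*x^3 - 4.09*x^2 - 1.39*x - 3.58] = 1.02*x^2 - 8.18*x - 1.39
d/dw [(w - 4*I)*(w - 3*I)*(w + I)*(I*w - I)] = 4*I*w^3 + w^2*(18 - 3*I) + w*(-12 - 10*I) + 12 + 5*I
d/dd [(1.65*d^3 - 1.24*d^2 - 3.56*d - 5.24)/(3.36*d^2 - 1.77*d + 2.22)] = (5.544*d^4 - 5.841*d^3 + 25.1454*d^2 + 29.7072*d - 17.178)/(11.2896*d^4 - 11.8944*d^3 + 18.0513*d^2 - 7.8588*d + 4.9284)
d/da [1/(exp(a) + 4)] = -exp(a)/(exp(a) + 4)^2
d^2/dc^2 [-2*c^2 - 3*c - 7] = -4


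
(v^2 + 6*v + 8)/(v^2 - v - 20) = (v + 2)/(v - 5)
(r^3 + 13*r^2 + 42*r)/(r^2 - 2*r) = (r^2 + 13*r + 42)/(r - 2)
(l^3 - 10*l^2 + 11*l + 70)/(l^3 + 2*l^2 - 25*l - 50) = (l - 7)/(l + 5)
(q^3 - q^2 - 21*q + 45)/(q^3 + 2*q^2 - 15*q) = (q - 3)/q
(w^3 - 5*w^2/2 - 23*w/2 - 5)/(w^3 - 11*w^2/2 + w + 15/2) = (2*w^2 + 5*w + 2)/(2*w^2 - w - 3)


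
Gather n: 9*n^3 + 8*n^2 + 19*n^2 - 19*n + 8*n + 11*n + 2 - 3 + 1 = 9*n^3 + 27*n^2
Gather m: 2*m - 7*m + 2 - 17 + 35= 20 - 5*m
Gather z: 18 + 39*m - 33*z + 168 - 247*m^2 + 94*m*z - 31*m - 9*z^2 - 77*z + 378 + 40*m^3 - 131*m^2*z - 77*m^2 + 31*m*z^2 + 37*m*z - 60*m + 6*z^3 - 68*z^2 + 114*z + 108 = 40*m^3 - 324*m^2 - 52*m + 6*z^3 + z^2*(31*m - 77) + z*(-131*m^2 + 131*m + 4) + 672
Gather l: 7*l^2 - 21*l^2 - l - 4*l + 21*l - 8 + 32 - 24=-14*l^2 + 16*l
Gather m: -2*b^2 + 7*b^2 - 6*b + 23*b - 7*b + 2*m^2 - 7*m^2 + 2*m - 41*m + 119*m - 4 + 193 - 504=5*b^2 + 10*b - 5*m^2 + 80*m - 315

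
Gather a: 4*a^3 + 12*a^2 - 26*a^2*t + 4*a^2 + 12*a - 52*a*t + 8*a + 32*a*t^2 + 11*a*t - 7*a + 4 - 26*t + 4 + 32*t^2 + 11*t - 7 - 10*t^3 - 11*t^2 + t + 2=4*a^3 + a^2*(16 - 26*t) + a*(32*t^2 - 41*t + 13) - 10*t^3 + 21*t^2 - 14*t + 3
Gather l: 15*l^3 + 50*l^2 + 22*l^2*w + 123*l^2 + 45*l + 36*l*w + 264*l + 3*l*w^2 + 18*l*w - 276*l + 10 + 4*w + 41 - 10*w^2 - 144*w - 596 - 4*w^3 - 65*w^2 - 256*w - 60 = 15*l^3 + l^2*(22*w + 173) + l*(3*w^2 + 54*w + 33) - 4*w^3 - 75*w^2 - 396*w - 605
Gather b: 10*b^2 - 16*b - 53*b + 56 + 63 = 10*b^2 - 69*b + 119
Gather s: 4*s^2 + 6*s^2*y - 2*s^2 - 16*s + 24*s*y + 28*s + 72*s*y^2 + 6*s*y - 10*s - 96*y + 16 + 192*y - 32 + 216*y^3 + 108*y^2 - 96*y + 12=s^2*(6*y + 2) + s*(72*y^2 + 30*y + 2) + 216*y^3 + 108*y^2 - 4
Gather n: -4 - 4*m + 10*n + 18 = -4*m + 10*n + 14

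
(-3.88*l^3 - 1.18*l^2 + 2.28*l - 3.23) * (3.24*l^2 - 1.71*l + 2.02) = -12.5712*l^5 + 2.8116*l^4 + 1.5674*l^3 - 16.7476*l^2 + 10.1289*l - 6.5246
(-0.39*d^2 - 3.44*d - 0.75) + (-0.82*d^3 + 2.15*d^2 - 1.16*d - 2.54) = -0.82*d^3 + 1.76*d^2 - 4.6*d - 3.29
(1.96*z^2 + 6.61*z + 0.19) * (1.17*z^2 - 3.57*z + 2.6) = 2.2932*z^4 + 0.7365*z^3 - 18.2794*z^2 + 16.5077*z + 0.494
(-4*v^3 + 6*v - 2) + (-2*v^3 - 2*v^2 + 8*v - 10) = -6*v^3 - 2*v^2 + 14*v - 12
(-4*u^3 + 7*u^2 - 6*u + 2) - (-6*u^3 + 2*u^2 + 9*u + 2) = 2*u^3 + 5*u^2 - 15*u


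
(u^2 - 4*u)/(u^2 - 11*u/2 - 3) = 2*u*(4 - u)/(-2*u^2 + 11*u + 6)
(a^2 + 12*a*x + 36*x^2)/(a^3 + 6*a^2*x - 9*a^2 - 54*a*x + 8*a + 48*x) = (a + 6*x)/(a^2 - 9*a + 8)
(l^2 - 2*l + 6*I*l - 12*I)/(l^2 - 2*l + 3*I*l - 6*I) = (l + 6*I)/(l + 3*I)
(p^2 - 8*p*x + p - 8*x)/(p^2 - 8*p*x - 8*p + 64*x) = (p + 1)/(p - 8)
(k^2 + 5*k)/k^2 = (k + 5)/k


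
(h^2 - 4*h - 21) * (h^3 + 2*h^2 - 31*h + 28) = h^5 - 2*h^4 - 60*h^3 + 110*h^2 + 539*h - 588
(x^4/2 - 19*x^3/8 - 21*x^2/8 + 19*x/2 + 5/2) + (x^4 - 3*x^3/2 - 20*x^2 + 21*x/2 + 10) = 3*x^4/2 - 31*x^3/8 - 181*x^2/8 + 20*x + 25/2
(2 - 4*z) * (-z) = 4*z^2 - 2*z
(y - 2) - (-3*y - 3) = 4*y + 1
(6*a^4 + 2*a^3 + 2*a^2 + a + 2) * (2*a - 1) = 12*a^5 - 2*a^4 + 2*a^3 + 3*a - 2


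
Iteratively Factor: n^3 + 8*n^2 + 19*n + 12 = (n + 4)*(n^2 + 4*n + 3) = (n + 3)*(n + 4)*(n + 1)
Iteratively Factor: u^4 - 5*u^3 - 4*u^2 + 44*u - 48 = (u - 2)*(u^3 - 3*u^2 - 10*u + 24) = (u - 4)*(u - 2)*(u^2 + u - 6) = (u - 4)*(u - 2)^2*(u + 3)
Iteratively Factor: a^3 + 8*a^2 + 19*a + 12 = (a + 3)*(a^2 + 5*a + 4) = (a + 1)*(a + 3)*(a + 4)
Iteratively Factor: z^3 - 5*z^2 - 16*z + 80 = (z + 4)*(z^2 - 9*z + 20) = (z - 4)*(z + 4)*(z - 5)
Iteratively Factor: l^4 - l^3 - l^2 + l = (l + 1)*(l^3 - 2*l^2 + l) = (l - 1)*(l + 1)*(l^2 - l) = l*(l - 1)*(l + 1)*(l - 1)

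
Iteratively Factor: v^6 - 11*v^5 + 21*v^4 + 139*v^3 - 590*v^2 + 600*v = (v - 5)*(v^5 - 6*v^4 - 9*v^3 + 94*v^2 - 120*v) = (v - 5)*(v + 4)*(v^4 - 10*v^3 + 31*v^2 - 30*v) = v*(v - 5)*(v + 4)*(v^3 - 10*v^2 + 31*v - 30) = v*(v - 5)*(v - 3)*(v + 4)*(v^2 - 7*v + 10) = v*(v - 5)*(v - 3)*(v - 2)*(v + 4)*(v - 5)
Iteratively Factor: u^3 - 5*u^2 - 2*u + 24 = (u - 3)*(u^2 - 2*u - 8) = (u - 3)*(u + 2)*(u - 4)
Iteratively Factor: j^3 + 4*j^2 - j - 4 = (j - 1)*(j^2 + 5*j + 4) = (j - 1)*(j + 1)*(j + 4)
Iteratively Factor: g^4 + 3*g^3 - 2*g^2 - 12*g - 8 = (g + 1)*(g^3 + 2*g^2 - 4*g - 8) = (g + 1)*(g + 2)*(g^2 - 4) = (g + 1)*(g + 2)^2*(g - 2)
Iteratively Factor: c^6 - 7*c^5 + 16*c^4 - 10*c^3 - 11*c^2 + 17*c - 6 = (c + 1)*(c^5 - 8*c^4 + 24*c^3 - 34*c^2 + 23*c - 6) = (c - 1)*(c + 1)*(c^4 - 7*c^3 + 17*c^2 - 17*c + 6) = (c - 3)*(c - 1)*(c + 1)*(c^3 - 4*c^2 + 5*c - 2) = (c - 3)*(c - 1)^2*(c + 1)*(c^2 - 3*c + 2) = (c - 3)*(c - 2)*(c - 1)^2*(c + 1)*(c - 1)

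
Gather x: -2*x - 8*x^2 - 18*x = -8*x^2 - 20*x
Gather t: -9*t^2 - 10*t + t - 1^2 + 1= -9*t^2 - 9*t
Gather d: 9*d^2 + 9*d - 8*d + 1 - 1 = 9*d^2 + d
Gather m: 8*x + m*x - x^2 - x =m*x - x^2 + 7*x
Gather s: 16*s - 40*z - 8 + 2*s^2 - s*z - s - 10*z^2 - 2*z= 2*s^2 + s*(15 - z) - 10*z^2 - 42*z - 8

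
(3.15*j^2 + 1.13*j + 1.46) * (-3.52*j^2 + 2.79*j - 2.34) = -11.088*j^4 + 4.8109*j^3 - 9.3575*j^2 + 1.4292*j - 3.4164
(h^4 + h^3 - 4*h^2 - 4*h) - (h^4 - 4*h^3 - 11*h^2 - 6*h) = 5*h^3 + 7*h^2 + 2*h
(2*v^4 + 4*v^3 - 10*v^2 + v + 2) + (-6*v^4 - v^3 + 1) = -4*v^4 + 3*v^3 - 10*v^2 + v + 3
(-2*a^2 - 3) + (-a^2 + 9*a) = -3*a^2 + 9*a - 3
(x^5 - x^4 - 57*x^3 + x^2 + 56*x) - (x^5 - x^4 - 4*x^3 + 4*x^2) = -53*x^3 - 3*x^2 + 56*x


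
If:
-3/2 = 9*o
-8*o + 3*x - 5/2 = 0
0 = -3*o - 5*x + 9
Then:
No Solution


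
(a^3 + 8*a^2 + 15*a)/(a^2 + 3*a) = a + 5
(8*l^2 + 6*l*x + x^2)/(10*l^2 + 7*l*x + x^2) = (4*l + x)/(5*l + x)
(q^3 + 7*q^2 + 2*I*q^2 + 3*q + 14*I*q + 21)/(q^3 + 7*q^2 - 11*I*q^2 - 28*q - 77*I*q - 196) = (q^2 + 2*I*q + 3)/(q^2 - 11*I*q - 28)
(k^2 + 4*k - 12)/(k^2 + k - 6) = (k + 6)/(k + 3)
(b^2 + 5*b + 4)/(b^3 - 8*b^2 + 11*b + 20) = (b + 4)/(b^2 - 9*b + 20)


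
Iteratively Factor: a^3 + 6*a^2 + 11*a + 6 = (a + 2)*(a^2 + 4*a + 3) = (a + 1)*(a + 2)*(a + 3)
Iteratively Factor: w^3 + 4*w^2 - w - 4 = (w - 1)*(w^2 + 5*w + 4) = (w - 1)*(w + 1)*(w + 4)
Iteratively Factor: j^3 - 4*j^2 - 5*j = (j)*(j^2 - 4*j - 5) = j*(j - 5)*(j + 1)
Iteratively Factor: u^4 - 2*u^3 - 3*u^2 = (u)*(u^3 - 2*u^2 - 3*u) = u*(u + 1)*(u^2 - 3*u) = u^2*(u + 1)*(u - 3)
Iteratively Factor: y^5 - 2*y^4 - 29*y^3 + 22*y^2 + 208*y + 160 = (y - 5)*(y^4 + 3*y^3 - 14*y^2 - 48*y - 32) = (y - 5)*(y + 4)*(y^3 - y^2 - 10*y - 8) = (y - 5)*(y - 4)*(y + 4)*(y^2 + 3*y + 2) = (y - 5)*(y - 4)*(y + 1)*(y + 4)*(y + 2)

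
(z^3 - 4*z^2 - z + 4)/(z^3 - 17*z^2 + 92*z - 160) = (z^2 - 1)/(z^2 - 13*z + 40)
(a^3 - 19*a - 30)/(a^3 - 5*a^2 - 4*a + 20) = (a + 3)/(a - 2)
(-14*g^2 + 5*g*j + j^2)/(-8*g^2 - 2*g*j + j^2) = (14*g^2 - 5*g*j - j^2)/(8*g^2 + 2*g*j - j^2)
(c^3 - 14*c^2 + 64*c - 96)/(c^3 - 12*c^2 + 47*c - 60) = (c^2 - 10*c + 24)/(c^2 - 8*c + 15)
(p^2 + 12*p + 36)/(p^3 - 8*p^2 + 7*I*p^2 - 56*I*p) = (p^2 + 12*p + 36)/(p*(p^2 + p*(-8 + 7*I) - 56*I))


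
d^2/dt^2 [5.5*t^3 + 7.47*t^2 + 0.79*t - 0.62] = 33.0*t + 14.94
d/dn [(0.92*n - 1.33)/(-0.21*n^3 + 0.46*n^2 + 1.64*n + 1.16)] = (0.3864*n^3 - 1.2611*n^2 + 1.2236*n + 3.2484)/(0.0441*n^6 - 0.1932*n^5 - 0.4772*n^4 + 1.0216*n^3 + 3.7568*n^2 + 3.8048*n + 1.3456)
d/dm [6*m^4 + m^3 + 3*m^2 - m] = 24*m^3 + 3*m^2 + 6*m - 1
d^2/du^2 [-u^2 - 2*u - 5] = -2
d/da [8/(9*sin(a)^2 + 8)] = -288*sin(2*a)/(9*cos(2*a) - 25)^2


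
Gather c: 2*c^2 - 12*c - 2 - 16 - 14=2*c^2 - 12*c - 32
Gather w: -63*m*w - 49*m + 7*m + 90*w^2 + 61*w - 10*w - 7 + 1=-42*m + 90*w^2 + w*(51 - 63*m) - 6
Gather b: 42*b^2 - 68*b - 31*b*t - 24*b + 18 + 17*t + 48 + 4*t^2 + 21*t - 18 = 42*b^2 + b*(-31*t - 92) + 4*t^2 + 38*t + 48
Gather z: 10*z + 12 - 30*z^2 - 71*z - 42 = -30*z^2 - 61*z - 30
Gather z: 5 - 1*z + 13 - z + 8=26 - 2*z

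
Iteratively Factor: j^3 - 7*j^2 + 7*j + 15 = (j + 1)*(j^2 - 8*j + 15) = (j - 3)*(j + 1)*(j - 5)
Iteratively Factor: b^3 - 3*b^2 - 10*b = (b)*(b^2 - 3*b - 10) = b*(b + 2)*(b - 5)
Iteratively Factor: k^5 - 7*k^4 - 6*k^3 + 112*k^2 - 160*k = (k)*(k^4 - 7*k^3 - 6*k^2 + 112*k - 160) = k*(k - 4)*(k^3 - 3*k^2 - 18*k + 40) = k*(k - 4)*(k - 2)*(k^2 - k - 20) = k*(k - 4)*(k - 2)*(k + 4)*(k - 5)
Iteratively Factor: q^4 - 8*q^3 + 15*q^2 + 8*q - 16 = (q - 4)*(q^3 - 4*q^2 - q + 4) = (q - 4)*(q - 1)*(q^2 - 3*q - 4) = (q - 4)*(q - 1)*(q + 1)*(q - 4)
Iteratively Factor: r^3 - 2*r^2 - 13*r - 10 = (r + 1)*(r^2 - 3*r - 10) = (r + 1)*(r + 2)*(r - 5)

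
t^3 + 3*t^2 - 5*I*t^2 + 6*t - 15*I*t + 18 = (t + 3)*(t - 6*I)*(t + I)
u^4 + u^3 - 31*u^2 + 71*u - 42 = (u - 3)*(u - 2)*(u - 1)*(u + 7)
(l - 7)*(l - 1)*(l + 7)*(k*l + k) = k*l^4 - 50*k*l^2 + 49*k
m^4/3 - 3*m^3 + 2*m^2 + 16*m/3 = m*(m/3 + 1/3)*(m - 8)*(m - 2)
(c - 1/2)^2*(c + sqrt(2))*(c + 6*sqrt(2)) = c^4 - c^3 + 7*sqrt(2)*c^3 - 7*sqrt(2)*c^2 + 49*c^2/4 - 12*c + 7*sqrt(2)*c/4 + 3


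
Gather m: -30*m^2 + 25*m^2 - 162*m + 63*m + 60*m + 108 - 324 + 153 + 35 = -5*m^2 - 39*m - 28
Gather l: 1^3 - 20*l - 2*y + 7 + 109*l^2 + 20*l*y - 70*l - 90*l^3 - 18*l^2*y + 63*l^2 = -90*l^3 + l^2*(172 - 18*y) + l*(20*y - 90) - 2*y + 8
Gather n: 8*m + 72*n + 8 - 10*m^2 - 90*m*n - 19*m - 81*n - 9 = -10*m^2 - 11*m + n*(-90*m - 9) - 1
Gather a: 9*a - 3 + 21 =9*a + 18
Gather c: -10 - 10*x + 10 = -10*x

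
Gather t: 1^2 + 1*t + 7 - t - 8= 0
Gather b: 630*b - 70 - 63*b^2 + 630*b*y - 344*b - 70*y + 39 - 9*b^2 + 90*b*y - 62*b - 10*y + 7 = -72*b^2 + b*(720*y + 224) - 80*y - 24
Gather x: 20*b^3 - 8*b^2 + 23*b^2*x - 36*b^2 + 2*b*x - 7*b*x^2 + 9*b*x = 20*b^3 - 44*b^2 - 7*b*x^2 + x*(23*b^2 + 11*b)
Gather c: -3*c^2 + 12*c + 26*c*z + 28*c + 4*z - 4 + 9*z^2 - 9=-3*c^2 + c*(26*z + 40) + 9*z^2 + 4*z - 13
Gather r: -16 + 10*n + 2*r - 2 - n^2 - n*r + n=-n^2 + 11*n + r*(2 - n) - 18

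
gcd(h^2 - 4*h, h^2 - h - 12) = h - 4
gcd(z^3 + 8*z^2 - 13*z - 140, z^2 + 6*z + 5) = z + 5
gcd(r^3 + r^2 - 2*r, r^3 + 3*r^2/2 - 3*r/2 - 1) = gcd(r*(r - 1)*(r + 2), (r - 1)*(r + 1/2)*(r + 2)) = r^2 + r - 2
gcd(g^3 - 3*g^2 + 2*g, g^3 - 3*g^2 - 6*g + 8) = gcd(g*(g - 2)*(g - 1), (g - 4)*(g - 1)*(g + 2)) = g - 1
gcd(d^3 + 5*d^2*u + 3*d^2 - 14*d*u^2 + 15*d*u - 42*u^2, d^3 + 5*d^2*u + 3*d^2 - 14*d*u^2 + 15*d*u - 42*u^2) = -d^3 - 5*d^2*u - 3*d^2 + 14*d*u^2 - 15*d*u + 42*u^2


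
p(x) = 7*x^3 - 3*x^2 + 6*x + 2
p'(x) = 21*x^2 - 6*x + 6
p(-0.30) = -0.26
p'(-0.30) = 9.69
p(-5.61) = -1361.99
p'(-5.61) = 700.57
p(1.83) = 45.83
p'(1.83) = 65.35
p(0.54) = 5.47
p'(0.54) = 8.88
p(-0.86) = -9.83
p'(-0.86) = 26.69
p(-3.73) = -425.38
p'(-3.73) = 320.55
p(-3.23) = -284.57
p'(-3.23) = 244.47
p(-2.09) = -87.55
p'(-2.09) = 110.27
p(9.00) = 4916.00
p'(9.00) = 1653.00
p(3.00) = 182.00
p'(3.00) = 177.00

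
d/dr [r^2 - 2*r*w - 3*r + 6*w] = 2*r - 2*w - 3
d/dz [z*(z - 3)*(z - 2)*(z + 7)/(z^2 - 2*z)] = 2*z + 4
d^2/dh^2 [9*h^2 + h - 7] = 18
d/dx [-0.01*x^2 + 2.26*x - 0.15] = 2.26 - 0.02*x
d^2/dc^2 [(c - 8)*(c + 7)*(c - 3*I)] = 6*c - 2 - 6*I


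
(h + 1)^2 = h^2 + 2*h + 1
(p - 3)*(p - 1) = p^2 - 4*p + 3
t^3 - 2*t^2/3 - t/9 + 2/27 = (t - 2/3)*(t - 1/3)*(t + 1/3)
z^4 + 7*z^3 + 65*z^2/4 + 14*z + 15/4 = (z + 1/2)*(z + 1)*(z + 5/2)*(z + 3)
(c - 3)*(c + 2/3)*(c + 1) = c^3 - 4*c^2/3 - 13*c/3 - 2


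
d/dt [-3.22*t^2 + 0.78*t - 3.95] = 0.78 - 6.44*t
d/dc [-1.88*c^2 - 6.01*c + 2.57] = -3.76*c - 6.01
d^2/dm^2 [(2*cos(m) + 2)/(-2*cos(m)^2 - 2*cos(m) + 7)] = 2*(36*sin(m)^4*cos(m) + 12*sin(m)^4 - 74*sin(m)^2 + 19*cos(m) + 30*cos(3*m) - 2*cos(5*m) - 2)/(-2*sin(m)^2 + 2*cos(m) - 5)^3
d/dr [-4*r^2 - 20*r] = -8*r - 20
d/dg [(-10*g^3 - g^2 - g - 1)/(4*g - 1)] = (-80*g^3 + 26*g^2 + 2*g + 5)/(16*g^2 - 8*g + 1)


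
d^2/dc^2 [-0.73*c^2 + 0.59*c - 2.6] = -1.46000000000000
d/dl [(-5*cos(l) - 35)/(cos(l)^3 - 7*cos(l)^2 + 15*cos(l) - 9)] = 10*(sin(l)^2 - 10*cos(l) + 18)*sin(l)/((cos(l) - 3)^3*(cos(l) - 1)^2)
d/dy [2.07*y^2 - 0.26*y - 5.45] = 4.14*y - 0.26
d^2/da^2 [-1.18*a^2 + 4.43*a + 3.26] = -2.36000000000000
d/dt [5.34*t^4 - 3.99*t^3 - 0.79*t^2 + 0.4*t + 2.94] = 21.36*t^3 - 11.97*t^2 - 1.58*t + 0.4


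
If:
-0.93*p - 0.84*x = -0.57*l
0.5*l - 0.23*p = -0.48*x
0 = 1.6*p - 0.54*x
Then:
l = 0.00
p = 0.00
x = 0.00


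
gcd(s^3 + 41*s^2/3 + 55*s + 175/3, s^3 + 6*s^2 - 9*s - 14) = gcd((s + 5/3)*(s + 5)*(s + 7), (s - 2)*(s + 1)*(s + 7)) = s + 7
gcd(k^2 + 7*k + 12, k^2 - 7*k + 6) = 1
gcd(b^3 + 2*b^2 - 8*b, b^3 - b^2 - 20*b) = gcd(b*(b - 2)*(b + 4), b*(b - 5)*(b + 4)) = b^2 + 4*b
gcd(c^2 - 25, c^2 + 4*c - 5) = c + 5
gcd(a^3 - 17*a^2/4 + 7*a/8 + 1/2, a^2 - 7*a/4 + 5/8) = a - 1/2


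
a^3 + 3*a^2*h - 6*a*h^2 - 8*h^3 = (a - 2*h)*(a + h)*(a + 4*h)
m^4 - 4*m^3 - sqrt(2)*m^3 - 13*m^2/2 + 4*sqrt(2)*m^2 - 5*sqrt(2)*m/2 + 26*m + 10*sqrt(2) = (m - 4)*(m - 5*sqrt(2)/2)*(m + sqrt(2)/2)*(m + sqrt(2))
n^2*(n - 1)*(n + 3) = n^4 + 2*n^3 - 3*n^2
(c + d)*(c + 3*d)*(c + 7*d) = c^3 + 11*c^2*d + 31*c*d^2 + 21*d^3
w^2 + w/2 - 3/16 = (w - 1/4)*(w + 3/4)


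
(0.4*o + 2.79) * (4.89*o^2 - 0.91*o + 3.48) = 1.956*o^3 + 13.2791*o^2 - 1.1469*o + 9.7092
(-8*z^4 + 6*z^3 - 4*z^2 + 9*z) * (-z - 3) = 8*z^5 + 18*z^4 - 14*z^3 + 3*z^2 - 27*z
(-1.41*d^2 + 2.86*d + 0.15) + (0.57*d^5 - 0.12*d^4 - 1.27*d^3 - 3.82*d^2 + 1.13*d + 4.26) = 0.57*d^5 - 0.12*d^4 - 1.27*d^3 - 5.23*d^2 + 3.99*d + 4.41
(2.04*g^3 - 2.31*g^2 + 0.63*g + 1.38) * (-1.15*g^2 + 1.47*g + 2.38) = -2.346*g^5 + 5.6553*g^4 + 0.735*g^3 - 6.1587*g^2 + 3.528*g + 3.2844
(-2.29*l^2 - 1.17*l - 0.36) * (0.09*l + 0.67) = -0.2061*l^3 - 1.6396*l^2 - 0.8163*l - 0.2412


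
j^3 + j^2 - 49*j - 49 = (j - 7)*(j + 1)*(j + 7)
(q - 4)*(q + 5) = q^2 + q - 20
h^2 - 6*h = h*(h - 6)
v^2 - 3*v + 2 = (v - 2)*(v - 1)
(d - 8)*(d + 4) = d^2 - 4*d - 32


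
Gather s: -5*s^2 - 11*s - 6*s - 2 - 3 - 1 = -5*s^2 - 17*s - 6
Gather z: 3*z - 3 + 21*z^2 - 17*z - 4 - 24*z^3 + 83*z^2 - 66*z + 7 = -24*z^3 + 104*z^2 - 80*z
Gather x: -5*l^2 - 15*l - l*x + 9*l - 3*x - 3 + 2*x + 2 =-5*l^2 - 6*l + x*(-l - 1) - 1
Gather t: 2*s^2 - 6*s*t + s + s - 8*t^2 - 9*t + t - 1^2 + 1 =2*s^2 + 2*s - 8*t^2 + t*(-6*s - 8)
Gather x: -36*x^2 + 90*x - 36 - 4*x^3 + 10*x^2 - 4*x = -4*x^3 - 26*x^2 + 86*x - 36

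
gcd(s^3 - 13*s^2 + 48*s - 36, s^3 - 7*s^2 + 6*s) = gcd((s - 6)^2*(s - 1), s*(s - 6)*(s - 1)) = s^2 - 7*s + 6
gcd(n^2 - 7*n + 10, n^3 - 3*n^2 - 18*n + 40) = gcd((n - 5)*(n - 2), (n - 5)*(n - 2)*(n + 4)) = n^2 - 7*n + 10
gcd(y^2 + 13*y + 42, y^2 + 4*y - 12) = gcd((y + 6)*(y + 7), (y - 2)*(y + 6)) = y + 6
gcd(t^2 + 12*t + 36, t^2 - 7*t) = 1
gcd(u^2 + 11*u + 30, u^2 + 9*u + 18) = u + 6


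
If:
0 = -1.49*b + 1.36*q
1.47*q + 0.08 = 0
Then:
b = -0.05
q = -0.05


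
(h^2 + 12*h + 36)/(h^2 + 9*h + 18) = (h + 6)/(h + 3)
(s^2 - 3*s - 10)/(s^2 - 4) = (s - 5)/(s - 2)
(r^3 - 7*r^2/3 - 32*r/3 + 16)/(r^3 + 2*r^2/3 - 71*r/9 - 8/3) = 3*(3*r^2 - 16*r + 16)/(9*r^2 - 21*r - 8)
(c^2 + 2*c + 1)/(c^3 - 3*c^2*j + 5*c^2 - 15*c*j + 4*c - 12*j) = (c + 1)/(c^2 - 3*c*j + 4*c - 12*j)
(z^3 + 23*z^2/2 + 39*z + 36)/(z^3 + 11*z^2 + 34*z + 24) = (z + 3/2)/(z + 1)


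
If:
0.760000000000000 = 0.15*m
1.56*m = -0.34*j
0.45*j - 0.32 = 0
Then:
No Solution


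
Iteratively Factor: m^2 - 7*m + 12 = (m - 3)*(m - 4)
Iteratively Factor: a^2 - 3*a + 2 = (a - 1)*(a - 2)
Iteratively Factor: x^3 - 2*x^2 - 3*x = (x - 3)*(x^2 + x) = x*(x - 3)*(x + 1)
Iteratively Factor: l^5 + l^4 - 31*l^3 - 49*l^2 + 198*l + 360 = (l - 5)*(l^4 + 6*l^3 - l^2 - 54*l - 72) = (l - 5)*(l + 2)*(l^3 + 4*l^2 - 9*l - 36) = (l - 5)*(l + 2)*(l + 4)*(l^2 - 9) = (l - 5)*(l - 3)*(l + 2)*(l + 4)*(l + 3)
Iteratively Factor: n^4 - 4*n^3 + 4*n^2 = (n - 2)*(n^3 - 2*n^2) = n*(n - 2)*(n^2 - 2*n) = n^2*(n - 2)*(n - 2)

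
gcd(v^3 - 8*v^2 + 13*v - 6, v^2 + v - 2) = v - 1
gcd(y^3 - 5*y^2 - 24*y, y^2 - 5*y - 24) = y^2 - 5*y - 24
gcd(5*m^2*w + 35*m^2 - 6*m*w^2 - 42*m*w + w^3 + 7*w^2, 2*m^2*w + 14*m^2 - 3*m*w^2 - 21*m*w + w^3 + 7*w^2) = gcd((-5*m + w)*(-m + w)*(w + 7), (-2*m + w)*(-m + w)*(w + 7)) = -m*w - 7*m + w^2 + 7*w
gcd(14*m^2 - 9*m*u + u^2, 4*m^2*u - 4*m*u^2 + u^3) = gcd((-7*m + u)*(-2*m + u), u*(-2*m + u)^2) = -2*m + u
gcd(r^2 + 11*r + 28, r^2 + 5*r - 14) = r + 7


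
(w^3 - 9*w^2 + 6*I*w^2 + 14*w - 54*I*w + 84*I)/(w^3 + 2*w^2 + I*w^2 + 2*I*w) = (w^3 + w^2*(-9 + 6*I) + 2*w*(7 - 27*I) + 84*I)/(w*(w^2 + w*(2 + I) + 2*I))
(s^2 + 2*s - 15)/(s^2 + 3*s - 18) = (s + 5)/(s + 6)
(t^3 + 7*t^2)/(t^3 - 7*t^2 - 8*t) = t*(t + 7)/(t^2 - 7*t - 8)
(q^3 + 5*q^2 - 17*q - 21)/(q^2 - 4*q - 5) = (q^2 + 4*q - 21)/(q - 5)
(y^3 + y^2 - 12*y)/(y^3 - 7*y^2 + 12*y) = (y + 4)/(y - 4)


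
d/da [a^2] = 2*a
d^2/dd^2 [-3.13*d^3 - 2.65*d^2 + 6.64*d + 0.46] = -18.78*d - 5.3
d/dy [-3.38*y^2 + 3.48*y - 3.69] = 3.48 - 6.76*y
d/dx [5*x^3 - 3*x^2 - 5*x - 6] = 15*x^2 - 6*x - 5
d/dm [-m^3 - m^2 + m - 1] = -3*m^2 - 2*m + 1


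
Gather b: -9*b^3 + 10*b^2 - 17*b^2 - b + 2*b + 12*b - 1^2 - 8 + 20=-9*b^3 - 7*b^2 + 13*b + 11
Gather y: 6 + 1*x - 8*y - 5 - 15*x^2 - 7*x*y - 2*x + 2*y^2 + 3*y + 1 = -15*x^2 - x + 2*y^2 + y*(-7*x - 5) + 2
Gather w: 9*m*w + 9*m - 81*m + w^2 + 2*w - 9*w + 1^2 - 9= -72*m + w^2 + w*(9*m - 7) - 8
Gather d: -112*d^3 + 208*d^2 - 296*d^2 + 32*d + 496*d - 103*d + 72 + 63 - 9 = -112*d^3 - 88*d^2 + 425*d + 126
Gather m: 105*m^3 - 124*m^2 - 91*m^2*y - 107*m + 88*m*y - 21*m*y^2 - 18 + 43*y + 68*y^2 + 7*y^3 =105*m^3 + m^2*(-91*y - 124) + m*(-21*y^2 + 88*y - 107) + 7*y^3 + 68*y^2 + 43*y - 18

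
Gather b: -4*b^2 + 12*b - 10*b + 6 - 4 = -4*b^2 + 2*b + 2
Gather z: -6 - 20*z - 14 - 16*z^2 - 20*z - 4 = -16*z^2 - 40*z - 24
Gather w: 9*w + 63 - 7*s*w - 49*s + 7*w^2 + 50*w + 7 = -49*s + 7*w^2 + w*(59 - 7*s) + 70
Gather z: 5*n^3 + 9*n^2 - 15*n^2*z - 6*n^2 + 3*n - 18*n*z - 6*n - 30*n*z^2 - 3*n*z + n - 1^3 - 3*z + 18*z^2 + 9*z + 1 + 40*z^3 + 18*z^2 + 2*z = 5*n^3 + 3*n^2 - 2*n + 40*z^3 + z^2*(36 - 30*n) + z*(-15*n^2 - 21*n + 8)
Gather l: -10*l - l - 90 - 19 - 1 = -11*l - 110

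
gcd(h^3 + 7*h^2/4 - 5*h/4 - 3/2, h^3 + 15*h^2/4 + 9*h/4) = h + 3/4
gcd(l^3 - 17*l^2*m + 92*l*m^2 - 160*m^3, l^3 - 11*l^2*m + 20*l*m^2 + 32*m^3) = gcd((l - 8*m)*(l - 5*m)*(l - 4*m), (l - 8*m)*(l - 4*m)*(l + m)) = l^2 - 12*l*m + 32*m^2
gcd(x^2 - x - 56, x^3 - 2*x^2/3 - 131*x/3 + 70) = x + 7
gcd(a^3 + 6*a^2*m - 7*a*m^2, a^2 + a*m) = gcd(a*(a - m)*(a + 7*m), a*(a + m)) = a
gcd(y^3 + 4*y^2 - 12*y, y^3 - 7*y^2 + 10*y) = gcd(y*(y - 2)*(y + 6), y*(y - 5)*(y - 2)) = y^2 - 2*y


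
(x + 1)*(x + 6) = x^2 + 7*x + 6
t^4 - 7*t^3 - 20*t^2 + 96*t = t*(t - 8)*(t - 3)*(t + 4)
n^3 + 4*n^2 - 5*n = n*(n - 1)*(n + 5)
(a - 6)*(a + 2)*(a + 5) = a^3 + a^2 - 32*a - 60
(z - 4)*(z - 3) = z^2 - 7*z + 12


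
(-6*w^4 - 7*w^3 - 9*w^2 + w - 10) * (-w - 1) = 6*w^5 + 13*w^4 + 16*w^3 + 8*w^2 + 9*w + 10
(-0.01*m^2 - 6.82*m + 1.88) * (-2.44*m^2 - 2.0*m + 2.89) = 0.0244*m^4 + 16.6608*m^3 + 9.0239*m^2 - 23.4698*m + 5.4332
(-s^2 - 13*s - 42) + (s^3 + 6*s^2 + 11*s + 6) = s^3 + 5*s^2 - 2*s - 36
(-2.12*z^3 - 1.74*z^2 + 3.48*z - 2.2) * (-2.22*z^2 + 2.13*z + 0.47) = 4.7064*z^5 - 0.6528*z^4 - 12.4282*z^3 + 11.4786*z^2 - 3.0504*z - 1.034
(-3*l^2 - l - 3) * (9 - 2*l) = 6*l^3 - 25*l^2 - 3*l - 27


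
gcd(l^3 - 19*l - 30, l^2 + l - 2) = l + 2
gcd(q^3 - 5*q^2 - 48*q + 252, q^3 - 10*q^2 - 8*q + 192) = q - 6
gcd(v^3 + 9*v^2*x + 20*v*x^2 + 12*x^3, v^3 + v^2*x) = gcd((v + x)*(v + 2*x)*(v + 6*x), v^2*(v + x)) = v + x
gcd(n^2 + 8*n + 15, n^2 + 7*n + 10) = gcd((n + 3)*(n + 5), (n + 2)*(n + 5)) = n + 5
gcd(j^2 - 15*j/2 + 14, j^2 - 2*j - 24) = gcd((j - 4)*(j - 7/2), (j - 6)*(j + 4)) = 1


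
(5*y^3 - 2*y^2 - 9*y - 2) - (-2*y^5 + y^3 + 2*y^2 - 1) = 2*y^5 + 4*y^3 - 4*y^2 - 9*y - 1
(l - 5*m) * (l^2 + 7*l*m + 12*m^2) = l^3 + 2*l^2*m - 23*l*m^2 - 60*m^3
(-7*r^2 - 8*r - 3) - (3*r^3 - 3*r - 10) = -3*r^3 - 7*r^2 - 5*r + 7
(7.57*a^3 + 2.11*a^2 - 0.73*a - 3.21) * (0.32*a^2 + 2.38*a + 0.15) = 2.4224*a^5 + 18.6918*a^4 + 5.9237*a^3 - 2.4481*a^2 - 7.7493*a - 0.4815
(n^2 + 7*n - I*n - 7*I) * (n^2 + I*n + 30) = n^4 + 7*n^3 + 31*n^2 + 217*n - 30*I*n - 210*I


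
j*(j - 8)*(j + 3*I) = j^3 - 8*j^2 + 3*I*j^2 - 24*I*j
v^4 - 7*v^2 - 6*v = v*(v - 3)*(v + 1)*(v + 2)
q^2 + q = q*(q + 1)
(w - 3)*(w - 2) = w^2 - 5*w + 6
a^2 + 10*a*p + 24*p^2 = (a + 4*p)*(a + 6*p)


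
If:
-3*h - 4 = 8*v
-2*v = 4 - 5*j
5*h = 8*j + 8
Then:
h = 64/31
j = 9/31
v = -79/62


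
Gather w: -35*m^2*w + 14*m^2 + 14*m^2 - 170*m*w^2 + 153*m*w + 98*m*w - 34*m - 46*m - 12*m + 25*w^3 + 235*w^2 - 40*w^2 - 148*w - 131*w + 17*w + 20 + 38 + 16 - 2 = 28*m^2 - 92*m + 25*w^3 + w^2*(195 - 170*m) + w*(-35*m^2 + 251*m - 262) + 72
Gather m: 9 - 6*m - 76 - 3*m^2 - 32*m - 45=-3*m^2 - 38*m - 112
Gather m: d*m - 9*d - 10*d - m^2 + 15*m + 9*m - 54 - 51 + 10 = -19*d - m^2 + m*(d + 24) - 95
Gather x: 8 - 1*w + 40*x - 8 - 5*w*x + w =x*(40 - 5*w)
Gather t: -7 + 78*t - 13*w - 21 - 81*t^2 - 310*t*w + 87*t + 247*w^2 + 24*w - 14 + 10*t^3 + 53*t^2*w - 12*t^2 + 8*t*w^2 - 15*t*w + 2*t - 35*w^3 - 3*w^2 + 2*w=10*t^3 + t^2*(53*w - 93) + t*(8*w^2 - 325*w + 167) - 35*w^3 + 244*w^2 + 13*w - 42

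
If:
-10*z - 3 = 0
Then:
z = -3/10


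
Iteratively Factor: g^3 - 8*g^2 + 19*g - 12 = (g - 4)*(g^2 - 4*g + 3) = (g - 4)*(g - 3)*(g - 1)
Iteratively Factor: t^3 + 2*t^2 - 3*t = (t)*(t^2 + 2*t - 3) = t*(t + 3)*(t - 1)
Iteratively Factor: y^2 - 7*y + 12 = (y - 4)*(y - 3)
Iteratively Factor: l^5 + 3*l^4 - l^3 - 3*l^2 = (l)*(l^4 + 3*l^3 - l^2 - 3*l) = l*(l - 1)*(l^3 + 4*l^2 + 3*l) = l*(l - 1)*(l + 3)*(l^2 + l) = l*(l - 1)*(l + 1)*(l + 3)*(l)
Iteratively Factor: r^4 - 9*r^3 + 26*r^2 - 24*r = (r - 4)*(r^3 - 5*r^2 + 6*r) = (r - 4)*(r - 2)*(r^2 - 3*r) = r*(r - 4)*(r - 2)*(r - 3)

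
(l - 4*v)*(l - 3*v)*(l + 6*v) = l^3 - l^2*v - 30*l*v^2 + 72*v^3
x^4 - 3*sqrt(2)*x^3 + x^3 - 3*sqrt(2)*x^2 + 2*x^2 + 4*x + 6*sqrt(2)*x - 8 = (x - 1)*(x + 2)*(x - 2*sqrt(2))*(x - sqrt(2))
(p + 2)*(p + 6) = p^2 + 8*p + 12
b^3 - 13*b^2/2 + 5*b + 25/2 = (b - 5)*(b - 5/2)*(b + 1)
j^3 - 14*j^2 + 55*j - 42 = (j - 7)*(j - 6)*(j - 1)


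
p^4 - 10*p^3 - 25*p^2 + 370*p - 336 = (p - 8)*(p - 7)*(p - 1)*(p + 6)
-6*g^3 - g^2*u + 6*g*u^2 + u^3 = (-g + u)*(g + u)*(6*g + u)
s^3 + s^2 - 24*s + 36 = (s - 3)*(s - 2)*(s + 6)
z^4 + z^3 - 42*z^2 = z^2*(z - 6)*(z + 7)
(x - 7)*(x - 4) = x^2 - 11*x + 28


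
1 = 1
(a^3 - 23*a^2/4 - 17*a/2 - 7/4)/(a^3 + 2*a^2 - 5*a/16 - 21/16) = 4*(4*a^2 - 27*a - 7)/(16*a^2 + 16*a - 21)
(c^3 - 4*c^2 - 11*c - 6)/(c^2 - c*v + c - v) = (-c^2 + 5*c + 6)/(-c + v)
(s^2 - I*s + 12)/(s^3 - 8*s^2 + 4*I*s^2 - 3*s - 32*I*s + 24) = (s - 4*I)/(s^2 + s*(-8 + I) - 8*I)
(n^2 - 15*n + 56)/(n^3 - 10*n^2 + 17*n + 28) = (n - 8)/(n^2 - 3*n - 4)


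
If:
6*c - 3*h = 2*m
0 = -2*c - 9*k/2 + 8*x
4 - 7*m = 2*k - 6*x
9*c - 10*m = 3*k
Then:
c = 556*x/571 + 360/571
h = 932*x/571 + 472/571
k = 768*x/571 - 160/571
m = 270*x/571 + 372/571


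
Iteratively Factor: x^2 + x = (x)*(x + 1)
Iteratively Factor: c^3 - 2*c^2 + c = (c - 1)*(c^2 - c) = (c - 1)^2*(c)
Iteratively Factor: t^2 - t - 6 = (t - 3)*(t + 2)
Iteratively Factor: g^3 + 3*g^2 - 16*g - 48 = (g + 4)*(g^2 - g - 12) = (g + 3)*(g + 4)*(g - 4)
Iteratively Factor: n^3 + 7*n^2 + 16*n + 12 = (n + 2)*(n^2 + 5*n + 6) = (n + 2)*(n + 3)*(n + 2)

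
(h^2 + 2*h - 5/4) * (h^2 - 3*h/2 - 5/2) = h^4 + h^3/2 - 27*h^2/4 - 25*h/8 + 25/8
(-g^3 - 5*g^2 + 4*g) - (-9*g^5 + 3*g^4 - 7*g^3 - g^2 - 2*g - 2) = 9*g^5 - 3*g^4 + 6*g^3 - 4*g^2 + 6*g + 2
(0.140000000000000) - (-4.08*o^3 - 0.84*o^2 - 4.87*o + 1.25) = 4.08*o^3 + 0.84*o^2 + 4.87*o - 1.11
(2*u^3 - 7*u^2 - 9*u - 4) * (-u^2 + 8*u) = -2*u^5 + 23*u^4 - 47*u^3 - 68*u^2 - 32*u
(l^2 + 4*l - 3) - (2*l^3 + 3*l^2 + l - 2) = -2*l^3 - 2*l^2 + 3*l - 1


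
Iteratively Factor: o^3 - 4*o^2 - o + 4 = (o + 1)*(o^2 - 5*o + 4) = (o - 4)*(o + 1)*(o - 1)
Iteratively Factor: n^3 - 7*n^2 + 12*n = (n - 4)*(n^2 - 3*n) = n*(n - 4)*(n - 3)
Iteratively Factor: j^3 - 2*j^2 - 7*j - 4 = (j + 1)*(j^2 - 3*j - 4) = (j - 4)*(j + 1)*(j + 1)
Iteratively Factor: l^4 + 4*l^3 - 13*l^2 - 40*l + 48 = (l - 3)*(l^3 + 7*l^2 + 8*l - 16) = (l - 3)*(l - 1)*(l^2 + 8*l + 16) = (l - 3)*(l - 1)*(l + 4)*(l + 4)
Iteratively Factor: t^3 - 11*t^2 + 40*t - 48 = (t - 4)*(t^2 - 7*t + 12) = (t - 4)*(t - 3)*(t - 4)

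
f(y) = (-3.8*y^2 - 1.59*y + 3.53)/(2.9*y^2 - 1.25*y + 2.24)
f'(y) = (1.25 - 5.8*y)*(-3.8*y^2 - 1.59*y + 3.53)/(2.9*y^2 - 1.25*y + 2.24)^2 + (-7.6*y - 1.59)/(2.9*y^2 - 1.25*y + 2.24)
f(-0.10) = 1.53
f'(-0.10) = 0.82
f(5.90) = -1.44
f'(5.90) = 0.01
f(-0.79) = 0.48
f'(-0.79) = 1.43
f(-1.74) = -0.39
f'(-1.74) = 0.54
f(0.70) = 0.20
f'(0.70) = -2.68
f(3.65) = -1.46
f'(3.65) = -0.01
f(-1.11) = 0.09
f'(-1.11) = 1.04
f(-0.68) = 0.64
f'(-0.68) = 1.56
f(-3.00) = -0.81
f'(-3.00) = 0.19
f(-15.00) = -1.23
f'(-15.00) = 0.01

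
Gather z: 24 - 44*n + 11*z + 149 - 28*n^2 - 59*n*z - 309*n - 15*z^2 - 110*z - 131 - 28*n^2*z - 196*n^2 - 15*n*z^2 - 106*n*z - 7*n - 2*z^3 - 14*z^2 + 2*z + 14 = -224*n^2 - 360*n - 2*z^3 + z^2*(-15*n - 29) + z*(-28*n^2 - 165*n - 97) + 56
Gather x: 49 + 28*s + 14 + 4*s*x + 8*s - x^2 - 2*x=36*s - x^2 + x*(4*s - 2) + 63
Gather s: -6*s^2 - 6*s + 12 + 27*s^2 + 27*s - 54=21*s^2 + 21*s - 42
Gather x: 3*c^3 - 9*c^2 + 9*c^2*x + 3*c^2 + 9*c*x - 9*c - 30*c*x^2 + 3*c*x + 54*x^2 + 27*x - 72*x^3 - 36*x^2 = 3*c^3 - 6*c^2 - 9*c - 72*x^3 + x^2*(18 - 30*c) + x*(9*c^2 + 12*c + 27)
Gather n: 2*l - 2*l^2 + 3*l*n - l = -2*l^2 + 3*l*n + l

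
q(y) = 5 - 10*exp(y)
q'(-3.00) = -0.50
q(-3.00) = 4.50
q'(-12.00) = 0.00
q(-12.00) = 5.00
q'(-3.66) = -0.26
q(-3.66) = 4.74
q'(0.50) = -16.49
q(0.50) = -11.49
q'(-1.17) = -3.10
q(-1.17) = 1.90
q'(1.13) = -30.96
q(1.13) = -25.96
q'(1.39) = -40.15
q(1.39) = -35.15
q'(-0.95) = -3.87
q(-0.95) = 1.13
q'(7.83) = -25149.29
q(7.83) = -25144.29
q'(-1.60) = -2.02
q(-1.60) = 2.98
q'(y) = -10*exp(y)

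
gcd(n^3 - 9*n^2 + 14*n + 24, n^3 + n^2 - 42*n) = n - 6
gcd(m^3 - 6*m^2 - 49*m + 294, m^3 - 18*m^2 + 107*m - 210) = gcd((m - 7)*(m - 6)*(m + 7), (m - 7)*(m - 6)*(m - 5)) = m^2 - 13*m + 42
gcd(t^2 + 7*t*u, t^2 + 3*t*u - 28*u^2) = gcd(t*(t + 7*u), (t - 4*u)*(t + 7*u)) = t + 7*u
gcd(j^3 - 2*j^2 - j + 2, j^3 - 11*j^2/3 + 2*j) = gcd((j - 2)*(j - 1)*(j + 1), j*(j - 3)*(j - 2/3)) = 1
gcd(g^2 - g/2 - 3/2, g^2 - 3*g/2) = g - 3/2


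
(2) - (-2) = 4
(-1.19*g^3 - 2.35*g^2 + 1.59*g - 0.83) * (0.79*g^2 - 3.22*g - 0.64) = -0.9401*g^5 + 1.9753*g^4 + 9.5847*g^3 - 4.2715*g^2 + 1.655*g + 0.5312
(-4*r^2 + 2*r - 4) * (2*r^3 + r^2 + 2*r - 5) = -8*r^5 - 14*r^3 + 20*r^2 - 18*r + 20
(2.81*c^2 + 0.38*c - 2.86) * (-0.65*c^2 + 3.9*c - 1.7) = -1.8265*c^4 + 10.712*c^3 - 1.436*c^2 - 11.8*c + 4.862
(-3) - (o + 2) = -o - 5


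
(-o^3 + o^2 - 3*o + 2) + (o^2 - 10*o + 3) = -o^3 + 2*o^2 - 13*o + 5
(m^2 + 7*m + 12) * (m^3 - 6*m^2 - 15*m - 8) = m^5 + m^4 - 45*m^3 - 185*m^2 - 236*m - 96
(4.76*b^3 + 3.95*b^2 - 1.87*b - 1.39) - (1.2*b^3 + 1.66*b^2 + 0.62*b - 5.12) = 3.56*b^3 + 2.29*b^2 - 2.49*b + 3.73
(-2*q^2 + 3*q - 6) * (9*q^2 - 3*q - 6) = -18*q^4 + 33*q^3 - 51*q^2 + 36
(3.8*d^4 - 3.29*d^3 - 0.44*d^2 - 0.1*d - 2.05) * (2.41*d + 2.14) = 9.158*d^5 + 0.203099999999999*d^4 - 8.101*d^3 - 1.1826*d^2 - 5.1545*d - 4.387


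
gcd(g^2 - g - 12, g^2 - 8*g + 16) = g - 4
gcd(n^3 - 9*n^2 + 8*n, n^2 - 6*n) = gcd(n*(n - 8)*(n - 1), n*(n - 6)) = n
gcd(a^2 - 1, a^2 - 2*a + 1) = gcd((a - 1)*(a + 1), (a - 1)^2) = a - 1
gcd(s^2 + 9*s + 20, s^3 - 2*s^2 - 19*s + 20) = s + 4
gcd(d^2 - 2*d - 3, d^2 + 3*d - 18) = d - 3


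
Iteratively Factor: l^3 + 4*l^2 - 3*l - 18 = (l + 3)*(l^2 + l - 6) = (l - 2)*(l + 3)*(l + 3)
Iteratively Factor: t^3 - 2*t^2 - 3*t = (t)*(t^2 - 2*t - 3) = t*(t + 1)*(t - 3)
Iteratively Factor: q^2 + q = (q + 1)*(q)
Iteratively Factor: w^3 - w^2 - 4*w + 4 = (w + 2)*(w^2 - 3*w + 2) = (w - 1)*(w + 2)*(w - 2)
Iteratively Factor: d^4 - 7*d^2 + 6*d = (d - 2)*(d^3 + 2*d^2 - 3*d) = (d - 2)*(d + 3)*(d^2 - d) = d*(d - 2)*(d + 3)*(d - 1)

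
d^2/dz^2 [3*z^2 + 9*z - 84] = 6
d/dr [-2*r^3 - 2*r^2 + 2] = 2*r*(-3*r - 2)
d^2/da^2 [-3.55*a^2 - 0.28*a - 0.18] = -7.10000000000000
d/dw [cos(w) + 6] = -sin(w)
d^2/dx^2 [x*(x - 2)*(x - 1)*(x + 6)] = 12*x^2 + 18*x - 32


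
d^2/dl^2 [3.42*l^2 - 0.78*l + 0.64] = 6.84000000000000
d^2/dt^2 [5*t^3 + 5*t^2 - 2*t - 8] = 30*t + 10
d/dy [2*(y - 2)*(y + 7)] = 4*y + 10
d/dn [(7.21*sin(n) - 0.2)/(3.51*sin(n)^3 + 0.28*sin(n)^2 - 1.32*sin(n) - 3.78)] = (-50.6142*sin(n)^3 + 0.0871999999999997*sin(n)^2 + 0.112*sin(n) - 27.5178)*cos(n)/(12.3201*sin(n)^6 + 1.9656*sin(n)^5 - 9.188*sin(n)^4 - 27.2748*sin(n)^3 - 0.3744*sin(n)^2 + 9.9792*sin(n) + 14.2884)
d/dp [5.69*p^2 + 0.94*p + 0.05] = 11.38*p + 0.94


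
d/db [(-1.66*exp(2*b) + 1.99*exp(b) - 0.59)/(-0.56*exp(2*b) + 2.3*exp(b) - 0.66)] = (-2.7036*exp(2*b) + 1.5304*exp(b) + 0.0435999999999996)*exp(b)/(0.3136*exp(4*b) - 2.576*exp(3*b) + 6.0292*exp(2*b) - 3.036*exp(b) + 0.4356)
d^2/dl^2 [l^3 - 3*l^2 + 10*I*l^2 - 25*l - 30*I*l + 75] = 6*l - 6 + 20*I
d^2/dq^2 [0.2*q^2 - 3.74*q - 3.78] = 0.400000000000000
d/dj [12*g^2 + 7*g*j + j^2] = 7*g + 2*j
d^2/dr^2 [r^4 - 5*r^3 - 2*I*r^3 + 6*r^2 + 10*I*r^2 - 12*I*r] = 12*r^2 + r*(-30 - 12*I) + 12 + 20*I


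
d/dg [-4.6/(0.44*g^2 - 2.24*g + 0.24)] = (4.048*g - 10.304)/(0.44*g^2 - 2.24*g + 0.24)^2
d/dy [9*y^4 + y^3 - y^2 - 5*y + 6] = 36*y^3 + 3*y^2 - 2*y - 5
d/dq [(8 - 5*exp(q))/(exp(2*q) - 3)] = (5*exp(2*q) - 16*exp(q) + 15)*exp(q)/(exp(4*q) - 6*exp(2*q) + 9)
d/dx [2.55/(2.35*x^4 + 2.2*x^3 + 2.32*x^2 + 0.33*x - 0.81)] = (-23.97*x^3 - 16.83*x^2 - 11.832*x - 0.8415)/(2.35*x^4 + 2.2*x^3 + 2.32*x^2 + 0.33*x - 0.81)^2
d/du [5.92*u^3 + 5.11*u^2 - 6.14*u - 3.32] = 17.76*u^2 + 10.22*u - 6.14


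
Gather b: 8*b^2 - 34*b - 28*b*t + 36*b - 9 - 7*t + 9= 8*b^2 + b*(2 - 28*t) - 7*t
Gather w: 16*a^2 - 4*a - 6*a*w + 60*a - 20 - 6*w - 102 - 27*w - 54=16*a^2 + 56*a + w*(-6*a - 33) - 176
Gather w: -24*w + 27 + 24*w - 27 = 0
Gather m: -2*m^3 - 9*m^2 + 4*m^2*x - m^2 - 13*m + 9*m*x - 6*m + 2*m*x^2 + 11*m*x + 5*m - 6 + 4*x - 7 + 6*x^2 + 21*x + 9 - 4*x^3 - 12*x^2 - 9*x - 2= -2*m^3 + m^2*(4*x - 10) + m*(2*x^2 + 20*x - 14) - 4*x^3 - 6*x^2 + 16*x - 6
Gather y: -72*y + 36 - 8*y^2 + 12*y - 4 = -8*y^2 - 60*y + 32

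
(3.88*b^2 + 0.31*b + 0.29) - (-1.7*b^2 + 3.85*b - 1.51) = 5.58*b^2 - 3.54*b + 1.8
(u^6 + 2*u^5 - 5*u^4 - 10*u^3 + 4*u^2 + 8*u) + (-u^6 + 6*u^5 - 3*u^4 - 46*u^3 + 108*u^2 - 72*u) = 8*u^5 - 8*u^4 - 56*u^3 + 112*u^2 - 64*u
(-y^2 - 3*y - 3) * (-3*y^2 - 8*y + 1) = 3*y^4 + 17*y^3 + 32*y^2 + 21*y - 3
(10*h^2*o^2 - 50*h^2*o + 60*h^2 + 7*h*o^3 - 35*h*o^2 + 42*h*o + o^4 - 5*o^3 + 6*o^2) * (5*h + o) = 50*h^3*o^2 - 250*h^3*o + 300*h^3 + 45*h^2*o^3 - 225*h^2*o^2 + 270*h^2*o + 12*h*o^4 - 60*h*o^3 + 72*h*o^2 + o^5 - 5*o^4 + 6*o^3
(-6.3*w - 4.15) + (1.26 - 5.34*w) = -11.64*w - 2.89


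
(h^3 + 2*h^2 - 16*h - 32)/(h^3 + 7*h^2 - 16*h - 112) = (h + 2)/(h + 7)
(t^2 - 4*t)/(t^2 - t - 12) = t/(t + 3)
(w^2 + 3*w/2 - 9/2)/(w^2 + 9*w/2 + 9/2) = (2*w - 3)/(2*w + 3)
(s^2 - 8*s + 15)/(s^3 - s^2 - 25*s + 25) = (s - 3)/(s^2 + 4*s - 5)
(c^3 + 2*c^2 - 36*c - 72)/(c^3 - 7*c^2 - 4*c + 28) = (c^2 - 36)/(c^2 - 9*c + 14)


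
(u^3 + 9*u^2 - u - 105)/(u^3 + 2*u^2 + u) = (u^3 + 9*u^2 - u - 105)/(u*(u^2 + 2*u + 1))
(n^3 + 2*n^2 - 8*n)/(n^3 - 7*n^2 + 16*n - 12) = n*(n + 4)/(n^2 - 5*n + 6)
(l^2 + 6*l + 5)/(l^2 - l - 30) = (l + 1)/(l - 6)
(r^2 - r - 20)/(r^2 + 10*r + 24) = (r - 5)/(r + 6)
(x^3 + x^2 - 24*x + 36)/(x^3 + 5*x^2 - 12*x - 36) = (x - 2)/(x + 2)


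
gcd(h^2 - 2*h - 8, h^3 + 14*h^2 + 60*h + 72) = h + 2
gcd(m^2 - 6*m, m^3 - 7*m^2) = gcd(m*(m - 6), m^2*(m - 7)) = m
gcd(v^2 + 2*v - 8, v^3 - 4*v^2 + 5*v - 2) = v - 2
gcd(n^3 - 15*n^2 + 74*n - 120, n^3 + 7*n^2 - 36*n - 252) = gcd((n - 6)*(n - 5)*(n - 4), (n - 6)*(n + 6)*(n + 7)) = n - 6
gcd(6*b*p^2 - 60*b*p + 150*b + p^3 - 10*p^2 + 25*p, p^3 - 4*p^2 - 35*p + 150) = p^2 - 10*p + 25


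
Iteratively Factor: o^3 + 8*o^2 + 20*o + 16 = (o + 2)*(o^2 + 6*o + 8) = (o + 2)^2*(o + 4)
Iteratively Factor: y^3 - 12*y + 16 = (y - 2)*(y^2 + 2*y - 8) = (y - 2)^2*(y + 4)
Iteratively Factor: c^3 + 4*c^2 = (c)*(c^2 + 4*c) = c*(c + 4)*(c)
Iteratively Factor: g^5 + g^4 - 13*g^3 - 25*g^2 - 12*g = (g)*(g^4 + g^3 - 13*g^2 - 25*g - 12) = g*(g + 1)*(g^3 - 13*g - 12) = g*(g - 4)*(g + 1)*(g^2 + 4*g + 3) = g*(g - 4)*(g + 1)*(g + 3)*(g + 1)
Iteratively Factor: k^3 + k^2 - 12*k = (k)*(k^2 + k - 12) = k*(k + 4)*(k - 3)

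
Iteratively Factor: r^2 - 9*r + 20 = (r - 4)*(r - 5)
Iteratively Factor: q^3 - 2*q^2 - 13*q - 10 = (q + 1)*(q^2 - 3*q - 10) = (q + 1)*(q + 2)*(q - 5)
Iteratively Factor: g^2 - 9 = (g - 3)*(g + 3)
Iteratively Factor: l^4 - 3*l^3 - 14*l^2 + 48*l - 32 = (l + 4)*(l^3 - 7*l^2 + 14*l - 8) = (l - 1)*(l + 4)*(l^2 - 6*l + 8) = (l - 4)*(l - 1)*(l + 4)*(l - 2)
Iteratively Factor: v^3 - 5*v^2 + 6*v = (v)*(v^2 - 5*v + 6) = v*(v - 3)*(v - 2)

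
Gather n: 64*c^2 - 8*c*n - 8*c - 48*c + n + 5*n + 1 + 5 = 64*c^2 - 56*c + n*(6 - 8*c) + 6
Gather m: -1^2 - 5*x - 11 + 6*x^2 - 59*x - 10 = 6*x^2 - 64*x - 22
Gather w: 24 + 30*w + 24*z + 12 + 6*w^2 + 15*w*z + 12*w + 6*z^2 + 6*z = 6*w^2 + w*(15*z + 42) + 6*z^2 + 30*z + 36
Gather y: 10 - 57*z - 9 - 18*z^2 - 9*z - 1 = -18*z^2 - 66*z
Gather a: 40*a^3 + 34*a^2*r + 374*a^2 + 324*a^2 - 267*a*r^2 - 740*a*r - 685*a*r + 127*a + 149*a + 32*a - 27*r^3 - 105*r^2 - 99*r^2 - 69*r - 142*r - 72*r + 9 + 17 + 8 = 40*a^3 + a^2*(34*r + 698) + a*(-267*r^2 - 1425*r + 308) - 27*r^3 - 204*r^2 - 283*r + 34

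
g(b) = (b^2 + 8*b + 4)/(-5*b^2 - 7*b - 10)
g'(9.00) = 0.01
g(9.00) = -0.33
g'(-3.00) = 0.16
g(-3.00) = 0.32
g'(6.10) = 0.02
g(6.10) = -0.38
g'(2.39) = 0.06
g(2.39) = -0.52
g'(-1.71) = 0.06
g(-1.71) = 0.53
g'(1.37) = 0.04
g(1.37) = -0.58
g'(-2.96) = 0.16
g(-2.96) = 0.33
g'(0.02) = -0.50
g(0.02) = -0.41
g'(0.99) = 0.00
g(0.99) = -0.59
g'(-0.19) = -0.70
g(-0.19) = -0.28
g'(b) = (2*b + 8)/(-5*b^2 - 7*b - 10) + (10*b + 7)*(b^2 + 8*b + 4)/(-5*b^2 - 7*b - 10)^2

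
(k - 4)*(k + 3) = k^2 - k - 12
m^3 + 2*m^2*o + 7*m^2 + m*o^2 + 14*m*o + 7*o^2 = (m + 7)*(m + o)^2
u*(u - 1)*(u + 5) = u^3 + 4*u^2 - 5*u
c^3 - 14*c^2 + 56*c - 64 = (c - 8)*(c - 4)*(c - 2)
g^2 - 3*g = g*(g - 3)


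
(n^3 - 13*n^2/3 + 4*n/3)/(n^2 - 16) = n*(3*n - 1)/(3*(n + 4))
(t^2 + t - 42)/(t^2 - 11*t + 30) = (t + 7)/(t - 5)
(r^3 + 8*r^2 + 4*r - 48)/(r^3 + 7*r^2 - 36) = (r + 4)/(r + 3)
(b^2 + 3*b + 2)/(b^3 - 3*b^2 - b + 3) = (b + 2)/(b^2 - 4*b + 3)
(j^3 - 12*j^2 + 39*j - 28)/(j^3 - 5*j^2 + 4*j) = (j - 7)/j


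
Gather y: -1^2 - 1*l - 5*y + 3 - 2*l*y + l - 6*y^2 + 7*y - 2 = -6*y^2 + y*(2 - 2*l)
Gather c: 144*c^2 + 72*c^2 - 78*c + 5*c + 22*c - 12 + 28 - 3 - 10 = 216*c^2 - 51*c + 3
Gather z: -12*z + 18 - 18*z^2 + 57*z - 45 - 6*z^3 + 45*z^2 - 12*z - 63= -6*z^3 + 27*z^2 + 33*z - 90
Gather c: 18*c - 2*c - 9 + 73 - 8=16*c + 56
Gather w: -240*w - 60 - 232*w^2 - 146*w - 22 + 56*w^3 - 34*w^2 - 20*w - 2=56*w^3 - 266*w^2 - 406*w - 84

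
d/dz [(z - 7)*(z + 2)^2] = 3*(z - 4)*(z + 2)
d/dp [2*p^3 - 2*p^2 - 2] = 2*p*(3*p - 2)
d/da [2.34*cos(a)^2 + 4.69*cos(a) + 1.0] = -(4.68*cos(a) + 4.69)*sin(a)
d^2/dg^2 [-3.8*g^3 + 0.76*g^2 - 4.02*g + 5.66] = 1.52 - 22.8*g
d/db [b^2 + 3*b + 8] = 2*b + 3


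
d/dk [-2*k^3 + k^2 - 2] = 2*k*(1 - 3*k)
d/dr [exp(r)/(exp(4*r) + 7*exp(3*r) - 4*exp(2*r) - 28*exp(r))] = (-3*exp(2*r) - 14*exp(r) + 4)*exp(r)/(exp(3*r) + 7*exp(2*r) - 4*exp(r) - 28)^2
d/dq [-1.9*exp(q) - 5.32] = -1.9*exp(q)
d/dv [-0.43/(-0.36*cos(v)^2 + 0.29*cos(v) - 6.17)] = (0.3096*cos(v) - 0.1247)*sin(v)/(0.36*cos(v)^2 - 0.29*cos(v) + 6.17)^2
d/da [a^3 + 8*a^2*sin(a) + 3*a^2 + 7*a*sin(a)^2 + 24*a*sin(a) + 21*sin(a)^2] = 8*a^2*cos(a) + 3*a^2 + 16*a*sin(a) + 7*a*sin(2*a) + 24*a*cos(a) + 6*a + 7*sin(a)^2 + 24*sin(a) + 21*sin(2*a)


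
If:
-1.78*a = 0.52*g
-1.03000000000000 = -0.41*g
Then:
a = -0.73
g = 2.51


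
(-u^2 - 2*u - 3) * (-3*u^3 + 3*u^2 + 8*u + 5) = 3*u^5 + 3*u^4 - 5*u^3 - 30*u^2 - 34*u - 15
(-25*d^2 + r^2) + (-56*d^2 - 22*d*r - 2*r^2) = -81*d^2 - 22*d*r - r^2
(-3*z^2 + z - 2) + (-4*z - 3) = -3*z^2 - 3*z - 5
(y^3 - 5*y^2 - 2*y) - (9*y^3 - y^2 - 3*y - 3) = -8*y^3 - 4*y^2 + y + 3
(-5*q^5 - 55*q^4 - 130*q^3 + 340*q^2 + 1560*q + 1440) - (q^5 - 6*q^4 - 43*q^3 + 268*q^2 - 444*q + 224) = -6*q^5 - 49*q^4 - 87*q^3 + 72*q^2 + 2004*q + 1216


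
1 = 1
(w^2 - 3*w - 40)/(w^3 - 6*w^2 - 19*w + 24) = (w + 5)/(w^2 + 2*w - 3)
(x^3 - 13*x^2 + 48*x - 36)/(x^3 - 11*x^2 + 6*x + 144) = (x^2 - 7*x + 6)/(x^2 - 5*x - 24)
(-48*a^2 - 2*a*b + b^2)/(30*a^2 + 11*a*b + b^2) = (-8*a + b)/(5*a + b)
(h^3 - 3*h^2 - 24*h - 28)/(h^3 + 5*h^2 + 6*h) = (h^2 - 5*h - 14)/(h*(h + 3))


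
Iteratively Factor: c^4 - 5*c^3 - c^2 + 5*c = (c - 5)*(c^3 - c) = (c - 5)*(c + 1)*(c^2 - c) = (c - 5)*(c - 1)*(c + 1)*(c)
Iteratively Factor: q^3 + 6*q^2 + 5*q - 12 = (q + 3)*(q^2 + 3*q - 4) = (q - 1)*(q + 3)*(q + 4)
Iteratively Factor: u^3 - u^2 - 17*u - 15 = (u - 5)*(u^2 + 4*u + 3) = (u - 5)*(u + 3)*(u + 1)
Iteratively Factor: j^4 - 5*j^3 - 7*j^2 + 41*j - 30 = (j - 1)*(j^3 - 4*j^2 - 11*j + 30) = (j - 2)*(j - 1)*(j^2 - 2*j - 15) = (j - 2)*(j - 1)*(j + 3)*(j - 5)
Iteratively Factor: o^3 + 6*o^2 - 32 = (o - 2)*(o^2 + 8*o + 16) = (o - 2)*(o + 4)*(o + 4)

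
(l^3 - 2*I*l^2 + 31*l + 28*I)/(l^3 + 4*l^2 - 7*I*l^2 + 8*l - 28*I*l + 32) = (l^2 - 3*I*l + 28)/(l^2 + l*(4 - 8*I) - 32*I)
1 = 1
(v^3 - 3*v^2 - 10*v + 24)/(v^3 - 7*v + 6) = (v - 4)/(v - 1)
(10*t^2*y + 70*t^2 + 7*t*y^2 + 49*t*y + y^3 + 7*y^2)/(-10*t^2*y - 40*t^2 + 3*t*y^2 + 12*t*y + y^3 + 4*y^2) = (2*t*y + 14*t + y^2 + 7*y)/(-2*t*y - 8*t + y^2 + 4*y)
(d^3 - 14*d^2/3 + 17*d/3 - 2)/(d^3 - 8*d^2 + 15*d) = (3*d^2 - 5*d + 2)/(3*d*(d - 5))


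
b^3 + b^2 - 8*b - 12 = (b - 3)*(b + 2)^2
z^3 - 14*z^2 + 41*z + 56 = (z - 8)*(z - 7)*(z + 1)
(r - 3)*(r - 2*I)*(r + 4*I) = r^3 - 3*r^2 + 2*I*r^2 + 8*r - 6*I*r - 24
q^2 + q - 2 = (q - 1)*(q + 2)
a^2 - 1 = (a - 1)*(a + 1)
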